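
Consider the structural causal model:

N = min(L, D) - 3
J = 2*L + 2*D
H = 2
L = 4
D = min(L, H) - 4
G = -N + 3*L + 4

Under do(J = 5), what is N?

do(J=5) replaces the equation J = 2*L + 2*D with the constant J = 5.
No directed path runs from J to N, so N keeps its natural value.
D = min(L, H) - 4  [with L=4, H=2]  = -2
N = min(L, D) - 3  [with L=4, D=-2]  = -5

-5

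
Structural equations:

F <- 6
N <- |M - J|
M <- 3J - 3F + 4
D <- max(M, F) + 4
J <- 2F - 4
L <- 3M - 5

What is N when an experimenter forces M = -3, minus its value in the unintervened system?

The intervention breaks the incoming arrows to M: M <- 3J - 3F + 4 no longer applies, and M = -3.
J = 2F - 4  [with F=6]  = 8
N = |M - J|  [with M=-3, J=8]  = 11
Without intervention: J = 2F - 4  [with F=6]  = 8; M = 3J - 3F + 4  [with J=8, F=6]  = 10; N = |M - J|  [with M=10, J=8]  = 2.
Change = 11 − 2 = 9.

9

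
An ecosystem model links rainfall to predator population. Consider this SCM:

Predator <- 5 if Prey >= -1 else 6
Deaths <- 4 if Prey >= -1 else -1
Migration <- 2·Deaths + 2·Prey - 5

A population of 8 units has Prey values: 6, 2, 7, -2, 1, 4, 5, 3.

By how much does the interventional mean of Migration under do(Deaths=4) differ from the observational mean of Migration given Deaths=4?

The intervention sets Deaths=4 in all 8 units regardless of Prey. Recomputing Migration per unit gives 15, 7, 17, -1, 5, 11, 13, 9; average 9.5.
Observing Deaths=4 restricts to units where Deaths's equation naturally yields 4: Prey ∈ {6, 2, 7, 1, 4, 5, 3}. In that subpopulation Migration = 15, 7, 17, 5, 11, 13, 9, mean 11.
Difference = 9.5 − 11 = -1.5.

-1.5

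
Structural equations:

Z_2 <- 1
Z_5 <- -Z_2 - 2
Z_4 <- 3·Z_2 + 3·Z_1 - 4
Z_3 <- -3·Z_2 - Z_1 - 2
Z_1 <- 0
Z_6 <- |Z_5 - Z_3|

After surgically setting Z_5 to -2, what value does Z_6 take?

The intervention breaks the incoming arrows to Z_5: Z_5 <- -Z_2 - 2 no longer applies, and Z_5 = -2.
Z_3 = -3·Z_2 - Z_1 - 2  [with Z_2=1, Z_1=0]  = -5
Z_6 = |Z_5 - Z_3|  [with Z_5=-2, Z_3=-5]  = 3

3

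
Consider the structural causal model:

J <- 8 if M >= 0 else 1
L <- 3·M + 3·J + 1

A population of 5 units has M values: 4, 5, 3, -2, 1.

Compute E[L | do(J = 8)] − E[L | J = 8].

-3.15

Under do(J=8), J's equation is replaced by J=8 for every unit. Per-unit L: 37, 40, 34, 19, 28. Mean = 31.6.
Observing J=8 restricts to units where J's equation naturally yields 8: M ∈ {4, 5, 3, 1}. In that subpopulation L = 37, 40, 34, 28, mean 34.75.
Difference = 31.6 − 34.75 = -3.15.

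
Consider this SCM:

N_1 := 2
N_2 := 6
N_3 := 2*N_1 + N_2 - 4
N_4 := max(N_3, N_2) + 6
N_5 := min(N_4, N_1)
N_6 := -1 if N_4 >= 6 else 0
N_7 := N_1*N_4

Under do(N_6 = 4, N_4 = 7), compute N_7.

14

Under do(N_6 = 4, N_4 = 7), each intervened variable's structural equation is replaced by its fixed value.
N_7 = N_1*N_4  [with N_1=2, N_4=7]  = 14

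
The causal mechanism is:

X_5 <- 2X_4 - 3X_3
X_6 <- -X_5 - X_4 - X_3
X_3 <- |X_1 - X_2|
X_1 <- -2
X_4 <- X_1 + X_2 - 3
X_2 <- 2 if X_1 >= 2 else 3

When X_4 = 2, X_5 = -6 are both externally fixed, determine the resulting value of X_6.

-1

The joint intervention fixes X_4 = 2, X_5 = -6, removing each variable's own equation.
X_2 = 2 if X_1 >= 2 else 3  [with X_1=-2]  = 3
X_3 = |X_1 - X_2|  [with X_1=-2, X_2=3]  = 5
X_6 = -X_5 - X_4 - X_3  [with X_5=-6, X_4=2, X_3=5]  = -1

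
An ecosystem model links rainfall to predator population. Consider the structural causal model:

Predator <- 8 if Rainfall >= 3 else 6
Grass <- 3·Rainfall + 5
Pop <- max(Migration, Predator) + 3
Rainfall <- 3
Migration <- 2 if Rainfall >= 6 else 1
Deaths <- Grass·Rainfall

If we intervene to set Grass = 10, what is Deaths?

Under do(Grass=10), the mechanism Grass <- 3·Rainfall + 5 is discarded; Grass is fixed at 10.
Deaths = Grass·Rainfall  [with Grass=10, Rainfall=3]  = 30

30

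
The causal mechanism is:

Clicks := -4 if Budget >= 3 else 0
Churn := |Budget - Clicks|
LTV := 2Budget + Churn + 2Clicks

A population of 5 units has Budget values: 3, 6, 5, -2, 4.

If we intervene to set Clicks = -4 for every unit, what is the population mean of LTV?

Under do(Clicks=-4), Clicks's equation is replaced by Clicks=-4 for every unit. Per-unit LTV: 5, 14, 11, -10, 8. Mean = 5.6.

5.6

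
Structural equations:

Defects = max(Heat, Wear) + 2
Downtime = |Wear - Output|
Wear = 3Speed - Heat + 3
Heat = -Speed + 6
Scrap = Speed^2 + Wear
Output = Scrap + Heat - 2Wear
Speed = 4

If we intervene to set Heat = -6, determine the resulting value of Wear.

The intervention breaks the incoming arrows to Heat: Heat = -Speed + 6 no longer applies, and Heat = -6.
Wear = 3Speed - Heat + 3  [with Speed=4, Heat=-6]  = 21

21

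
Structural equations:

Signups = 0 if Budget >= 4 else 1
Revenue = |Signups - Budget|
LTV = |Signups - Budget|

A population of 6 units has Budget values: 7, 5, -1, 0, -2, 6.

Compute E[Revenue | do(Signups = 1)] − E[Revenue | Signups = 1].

do(Signups=1) breaks Signups's dependence on Budget. With Signups=1 fixed, Revenue across the units is 6, 4, 2, 1, 3, 5, mean 3.5.
E[Revenue|Signups=1] averages over only the 3 units with Signups=1 (Budget = -1, 0, -2): Revenue = 2, 1, 3, mean 2.
Difference = 3.5 − 2 = 1.5.

1.5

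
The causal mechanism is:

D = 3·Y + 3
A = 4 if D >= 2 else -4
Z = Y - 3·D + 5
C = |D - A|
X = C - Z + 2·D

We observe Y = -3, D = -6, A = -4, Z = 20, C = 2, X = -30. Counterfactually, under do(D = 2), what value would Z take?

-4

Under do(D=2), the mechanism D = 3·Y + 3 is discarded; D is fixed at 2.
Z = Y - 3·D + 5  [with Y=-3, D=2]  = -4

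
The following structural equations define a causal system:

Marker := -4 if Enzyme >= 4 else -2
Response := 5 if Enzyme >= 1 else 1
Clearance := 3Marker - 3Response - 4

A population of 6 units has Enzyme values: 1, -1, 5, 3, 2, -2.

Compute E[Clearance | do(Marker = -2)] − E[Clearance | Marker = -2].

-0.8

Every unit gets Marker=-2 under the intervention. Clearance values become -25, -13, -25, -25, -25, -13; E[Clearance|do(Marker=-2)] = -21.
E[Clearance|Marker=-2] averages over only the 5 units with Marker=-2 (Enzyme = 1, -1, 3, 2, -2): Clearance = -25, -13, -25, -25, -13, mean -20.2.
Difference = -21 − (-20.2) = -0.8.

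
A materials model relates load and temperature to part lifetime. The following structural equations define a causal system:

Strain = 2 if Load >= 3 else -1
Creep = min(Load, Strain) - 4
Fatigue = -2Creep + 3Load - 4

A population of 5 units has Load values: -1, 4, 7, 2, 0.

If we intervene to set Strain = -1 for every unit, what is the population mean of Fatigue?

The intervention sets Strain=-1 in all 5 units regardless of Load. Recomputing Fatigue per unit gives 3, 18, 27, 12, 6; average 13.2.

13.2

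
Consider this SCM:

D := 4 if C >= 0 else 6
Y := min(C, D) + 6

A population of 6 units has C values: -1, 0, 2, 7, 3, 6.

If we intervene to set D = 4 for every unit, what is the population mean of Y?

Every unit gets D=4 under the intervention. Y values become 5, 6, 8, 10, 9, 10; E[Y|do(D=4)] = 8.

8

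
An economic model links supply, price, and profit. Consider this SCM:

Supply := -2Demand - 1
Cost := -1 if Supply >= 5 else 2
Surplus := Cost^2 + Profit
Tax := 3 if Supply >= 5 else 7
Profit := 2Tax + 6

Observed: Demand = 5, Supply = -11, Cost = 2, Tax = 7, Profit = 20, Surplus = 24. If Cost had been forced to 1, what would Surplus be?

The intervention breaks the incoming arrows to Cost: Cost := -1 if Supply >= 5 else 2 no longer applies, and Cost = 1.
Supply = -2Demand - 1  [with Demand=5]  = -11
Tax = 3 if Supply >= 5 else 7  [with Supply=-11]  = 7
Profit = 2Tax + 6  [with Tax=7]  = 20
Surplus = Cost^2 + Profit  [with Cost=1, Profit=20]  = 21

21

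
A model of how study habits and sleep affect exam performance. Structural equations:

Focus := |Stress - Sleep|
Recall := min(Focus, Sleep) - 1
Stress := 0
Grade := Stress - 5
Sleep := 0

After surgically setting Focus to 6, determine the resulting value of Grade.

-5

do(Focus=6) replaces the equation Focus := |Stress - Sleep| with the constant Focus = 6.
Grade is not downstream of the intervention, so its value is determined by the original equations.
Grade = Stress - 5  [with Stress=0]  = -5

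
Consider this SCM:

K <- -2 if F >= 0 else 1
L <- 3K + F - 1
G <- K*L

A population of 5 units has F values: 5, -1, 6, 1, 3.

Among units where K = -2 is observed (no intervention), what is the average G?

Observing K=-2 restricts to units where K's equation naturally yields -2: F ∈ {5, 6, 1, 3}. In that subpopulation G = 4, 2, 12, 8, mean 6.5.

6.5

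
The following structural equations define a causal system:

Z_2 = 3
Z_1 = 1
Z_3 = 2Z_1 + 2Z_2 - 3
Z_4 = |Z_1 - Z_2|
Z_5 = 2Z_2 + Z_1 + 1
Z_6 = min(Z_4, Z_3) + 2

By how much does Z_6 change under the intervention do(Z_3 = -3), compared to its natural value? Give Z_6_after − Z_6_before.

The intervention breaks the incoming arrows to Z_3: Z_3 = 2Z_1 + 2Z_2 - 3 no longer applies, and Z_3 = -3.
Z_4 = |Z_1 - Z_2|  [with Z_1=1, Z_2=3]  = 2
Z_6 = min(Z_4, Z_3) + 2  [with Z_4=2, Z_3=-3]  = -1
Without intervention: Z_3 = 2Z_1 + 2Z_2 - 3  [with Z_1=1, Z_2=3]  = 5; Z_4 = |Z_1 - Z_2|  [with Z_1=1, Z_2=3]  = 2; Z_6 = min(Z_4, Z_3) + 2  [with Z_4=2, Z_3=5]  = 4.
Change = -1 − 4 = -5.

-5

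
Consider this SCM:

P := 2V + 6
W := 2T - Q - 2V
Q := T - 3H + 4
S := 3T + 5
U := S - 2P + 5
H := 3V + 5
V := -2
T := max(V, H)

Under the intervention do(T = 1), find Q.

8

The intervention breaks the incoming arrows to T: T := max(V, H) no longer applies, and T = 1.
H = 3V + 5  [with V=-2]  = -1
Q = T - 3H + 4  [with T=1, H=-1]  = 8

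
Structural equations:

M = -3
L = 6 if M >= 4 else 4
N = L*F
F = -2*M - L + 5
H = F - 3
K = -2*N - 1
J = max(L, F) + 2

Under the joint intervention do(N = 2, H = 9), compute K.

-5

Setting N = 2, H = 9 by intervention discards those variables' equations.
K = -2*N - 1  [with N=2]  = -5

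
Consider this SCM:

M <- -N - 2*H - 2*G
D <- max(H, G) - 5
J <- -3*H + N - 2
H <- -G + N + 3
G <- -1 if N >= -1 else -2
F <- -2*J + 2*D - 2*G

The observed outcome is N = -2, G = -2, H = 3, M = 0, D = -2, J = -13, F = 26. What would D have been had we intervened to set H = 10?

5

do(H=10) replaces the equation H <- -G + N + 3 with the constant H = 10.
G = -1 if N >= -1 else -2  [with N=-2]  = -2
D = max(H, G) - 5  [with H=10, G=-2]  = 5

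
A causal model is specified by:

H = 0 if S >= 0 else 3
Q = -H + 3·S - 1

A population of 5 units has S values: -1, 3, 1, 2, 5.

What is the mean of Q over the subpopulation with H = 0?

7.25

Observing H=0 restricts to units where H's equation naturally yields 0: S ∈ {3, 1, 2, 5}. In that subpopulation Q = 8, 2, 5, 14, mean 7.25.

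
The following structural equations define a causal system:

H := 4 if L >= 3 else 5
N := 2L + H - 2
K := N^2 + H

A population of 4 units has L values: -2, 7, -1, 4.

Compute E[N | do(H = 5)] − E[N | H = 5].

Under do(H=5), H's equation is replaced by H=5 for every unit. Per-unit N: -1, 17, 1, 11. Mean = 7.
Conditioning on H=5 selects the 2 unit(s) with L ∈ {-2, -1}. Their N values: -1, 1. Mean = 0.
Difference = 7 − 0 = 7.

7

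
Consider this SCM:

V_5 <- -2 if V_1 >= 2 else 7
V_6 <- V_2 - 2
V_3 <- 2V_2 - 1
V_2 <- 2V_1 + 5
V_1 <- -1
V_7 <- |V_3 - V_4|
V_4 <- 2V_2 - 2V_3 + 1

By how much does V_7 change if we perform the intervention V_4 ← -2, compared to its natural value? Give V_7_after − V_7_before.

-1

The intervention breaks the incoming arrows to V_4: V_4 <- 2V_2 - 2V_3 + 1 no longer applies, and V_4 = -2.
V_2 = 2V_1 + 5  [with V_1=-1]  = 3
V_3 = 2V_2 - 1  [with V_2=3]  = 5
V_7 = |V_3 - V_4|  [with V_3=5, V_4=-2]  = 7
Without intervention: V_2 = 2V_1 + 5  [with V_1=-1]  = 3; V_3 = 2V_2 - 1  [with V_2=3]  = 5; V_4 = 2V_2 - 2V_3 + 1  [with V_2=3, V_3=5]  = -3; V_7 = |V_3 - V_4|  [with V_3=5, V_4=-3]  = 8.
Change = 7 − 8 = -1.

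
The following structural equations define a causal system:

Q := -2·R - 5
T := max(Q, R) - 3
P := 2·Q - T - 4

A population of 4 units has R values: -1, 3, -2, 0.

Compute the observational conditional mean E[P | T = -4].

Conditioning on T=-4 selects the 2 unit(s) with R ∈ {-1, -2}. Their P values: -6, -2. Mean = -4.

-4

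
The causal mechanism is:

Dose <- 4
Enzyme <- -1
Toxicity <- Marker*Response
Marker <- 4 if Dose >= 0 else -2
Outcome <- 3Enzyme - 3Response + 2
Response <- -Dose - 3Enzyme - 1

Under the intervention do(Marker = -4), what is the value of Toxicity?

do(Marker=-4) replaces the equation Marker <- 4 if Dose >= 0 else -2 with the constant Marker = -4.
Response = -Dose - 3Enzyme - 1  [with Dose=4, Enzyme=-1]  = -2
Toxicity = Marker*Response  [with Marker=-4, Response=-2]  = 8

8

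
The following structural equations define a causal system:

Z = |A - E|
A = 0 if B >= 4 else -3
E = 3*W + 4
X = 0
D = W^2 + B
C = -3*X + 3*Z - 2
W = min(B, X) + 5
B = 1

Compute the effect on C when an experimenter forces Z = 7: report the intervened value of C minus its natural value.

-45

do(Z=7) replaces the equation Z = |A - E| with the constant Z = 7.
C = -3*X + 3*Z - 2  [with X=0, Z=7]  = 19
Without intervention: W = min(B, X) + 5  [with B=1, X=0]  = 5; A = 0 if B >= 4 else -3  [with B=1]  = -3; E = 3*W + 4  [with W=5]  = 19; Z = |A - E|  [with A=-3, E=19]  = 22; C = -3*X + 3*Z - 2  [with X=0, Z=22]  = 64.
Change = 19 − 64 = -45.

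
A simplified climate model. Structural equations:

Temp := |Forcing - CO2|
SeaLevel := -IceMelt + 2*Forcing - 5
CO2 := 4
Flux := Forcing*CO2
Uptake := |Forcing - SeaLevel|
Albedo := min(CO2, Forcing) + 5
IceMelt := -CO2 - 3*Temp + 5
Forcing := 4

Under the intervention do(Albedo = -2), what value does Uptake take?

2

do(Albedo=-2) replaces the equation Albedo := min(CO2, Forcing) + 5 with the constant Albedo = -2.
Uptake is not downstream of the intervention, so its value is determined by the original equations.
Temp = |Forcing - CO2|  [with Forcing=4, CO2=4]  = 0
IceMelt = -CO2 - 3*Temp + 5  [with CO2=4, Temp=0]  = 1
SeaLevel = -IceMelt + 2*Forcing - 5  [with IceMelt=1, Forcing=4]  = 2
Uptake = |Forcing - SeaLevel|  [with Forcing=4, SeaLevel=2]  = 2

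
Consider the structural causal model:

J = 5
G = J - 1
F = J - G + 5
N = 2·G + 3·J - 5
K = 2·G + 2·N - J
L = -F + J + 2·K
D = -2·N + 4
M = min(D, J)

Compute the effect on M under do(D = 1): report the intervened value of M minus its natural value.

do(D=1) replaces the equation D = -2·N + 4 with the constant D = 1.
M = min(D, J)  [with D=1, J=5]  = 1
Without intervention: G = J - 1  [with J=5]  = 4; N = 2·G + 3·J - 5  [with G=4, J=5]  = 18; D = -2·N + 4  [with N=18]  = -32; M = min(D, J)  [with D=-32, J=5]  = -32.
Change = 1 − (-32) = 33.

33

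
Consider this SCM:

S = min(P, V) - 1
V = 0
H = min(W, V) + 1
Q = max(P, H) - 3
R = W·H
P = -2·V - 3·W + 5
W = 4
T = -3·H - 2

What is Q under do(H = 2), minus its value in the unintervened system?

The intervention breaks the incoming arrows to H: H = min(W, V) + 1 no longer applies, and H = 2.
P = -2·V - 3·W + 5  [with V=0, W=4]  = -7
Q = max(P, H) - 3  [with P=-7, H=2]  = -1
Without intervention: P = -2·V - 3·W + 5  [with V=0, W=4]  = -7; H = min(W, V) + 1  [with W=4, V=0]  = 1; Q = max(P, H) - 3  [with P=-7, H=1]  = -2.
Change = -1 − (-2) = 1.

1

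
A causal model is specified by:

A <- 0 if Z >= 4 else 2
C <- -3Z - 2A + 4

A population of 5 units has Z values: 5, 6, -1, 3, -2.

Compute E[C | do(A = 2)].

-6.6

Every unit gets A=2 under the intervention. C values become -15, -18, 3, -9, 6; E[C|do(A=2)] = -6.6.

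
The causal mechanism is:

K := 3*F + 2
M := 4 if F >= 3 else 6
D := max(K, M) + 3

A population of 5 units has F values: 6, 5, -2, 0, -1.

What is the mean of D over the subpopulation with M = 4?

21.5

E[D|M=4] averages over only the 2 units with M=4 (F = 6, 5): D = 23, 20, mean 21.5.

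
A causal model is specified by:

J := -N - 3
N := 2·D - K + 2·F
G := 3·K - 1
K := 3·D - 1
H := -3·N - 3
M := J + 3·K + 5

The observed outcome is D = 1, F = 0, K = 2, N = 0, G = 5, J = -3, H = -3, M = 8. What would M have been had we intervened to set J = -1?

Intervening sets J = -1 and removes its equation (J := -N - 3).
K = 3·D - 1  [with D=1]  = 2
M = J + 3·K + 5  [with J=-1, K=2]  = 10

10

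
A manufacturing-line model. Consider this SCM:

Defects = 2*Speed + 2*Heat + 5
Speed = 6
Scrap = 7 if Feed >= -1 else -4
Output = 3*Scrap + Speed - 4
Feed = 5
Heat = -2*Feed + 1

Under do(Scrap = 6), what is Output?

The intervention breaks the incoming arrows to Scrap: Scrap = 7 if Feed >= -1 else -4 no longer applies, and Scrap = 6.
Output = 3*Scrap + Speed - 4  [with Scrap=6, Speed=6]  = 20

20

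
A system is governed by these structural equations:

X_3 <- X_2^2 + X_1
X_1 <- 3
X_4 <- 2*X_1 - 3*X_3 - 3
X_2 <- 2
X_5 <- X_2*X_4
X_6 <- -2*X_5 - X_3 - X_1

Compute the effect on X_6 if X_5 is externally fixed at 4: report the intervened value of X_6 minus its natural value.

The intervention breaks the incoming arrows to X_5: X_5 <- X_2*X_4 no longer applies, and X_5 = 4.
X_3 = X_2^2 + X_1  [with X_2=2, X_1=3]  = 7
X_6 = -2*X_5 - X_3 - X_1  [with X_5=4, X_3=7, X_1=3]  = -18
Without intervention: X_3 = X_2^2 + X_1  [with X_2=2, X_1=3]  = 7; X_4 = 2*X_1 - 3*X_3 - 3  [with X_1=3, X_3=7]  = -18; X_5 = X_2*X_4  [with X_2=2, X_4=-18]  = -36; X_6 = -2*X_5 - X_3 - X_1  [with X_5=-36, X_3=7, X_1=3]  = 62.
Change = -18 − 62 = -80.

-80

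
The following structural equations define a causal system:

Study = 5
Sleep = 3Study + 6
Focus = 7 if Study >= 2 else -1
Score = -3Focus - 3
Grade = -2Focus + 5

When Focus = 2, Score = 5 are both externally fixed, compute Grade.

1

Setting Focus = 2, Score = 5 by intervention discards those variables' equations.
Grade = -2Focus + 5  [with Focus=2]  = 1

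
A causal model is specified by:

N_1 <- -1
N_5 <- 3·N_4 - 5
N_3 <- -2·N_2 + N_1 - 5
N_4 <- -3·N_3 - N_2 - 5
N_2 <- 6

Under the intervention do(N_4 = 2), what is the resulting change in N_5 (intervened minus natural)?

-123

Intervening sets N_4 = 2 and removes its equation (N_4 <- -3·N_3 - N_2 - 5).
N_5 = 3·N_4 - 5  [with N_4=2]  = 1
Without intervention: N_3 = -2·N_2 + N_1 - 5  [with N_2=6, N_1=-1]  = -18; N_4 = -3·N_3 - N_2 - 5  [with N_3=-18, N_2=6]  = 43; N_5 = 3·N_4 - 5  [with N_4=43]  = 124.
Change = 1 − 124 = -123.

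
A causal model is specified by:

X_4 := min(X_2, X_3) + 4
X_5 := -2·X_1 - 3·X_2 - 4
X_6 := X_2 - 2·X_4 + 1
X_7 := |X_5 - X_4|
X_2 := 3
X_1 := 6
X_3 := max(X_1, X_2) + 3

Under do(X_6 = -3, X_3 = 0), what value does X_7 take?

Under do(X_6 = -3, X_3 = 0), each intervened variable's structural equation is replaced by its fixed value.
X_4 = min(X_2, X_3) + 4  [with X_2=3, X_3=0]  = 4
X_5 = -2·X_1 - 3·X_2 - 4  [with X_1=6, X_2=3]  = -25
X_7 = |X_5 - X_4|  [with X_5=-25, X_4=4]  = 29

29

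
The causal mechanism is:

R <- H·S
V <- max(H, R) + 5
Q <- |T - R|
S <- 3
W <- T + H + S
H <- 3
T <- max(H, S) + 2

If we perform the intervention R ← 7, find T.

5

Under do(R=7), the mechanism R <- H·S is discarded; R is fixed at 7.
Since T is not a descendant of the intervened variable, it is unaffected.
T = max(H, S) + 2  [with H=3, S=3]  = 5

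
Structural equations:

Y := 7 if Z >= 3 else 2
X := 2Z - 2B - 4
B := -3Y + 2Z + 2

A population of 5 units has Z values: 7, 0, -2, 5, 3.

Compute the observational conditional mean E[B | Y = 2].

-6

Conditioning on Y=2 selects the 2 unit(s) with Z ∈ {0, -2}. Their B values: -4, -8. Mean = -6.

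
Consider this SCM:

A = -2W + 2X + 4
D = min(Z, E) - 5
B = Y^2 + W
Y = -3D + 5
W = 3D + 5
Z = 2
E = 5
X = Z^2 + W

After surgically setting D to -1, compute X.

do(D=-1) replaces the equation D = min(Z, E) - 5 with the constant D = -1.
W = 3D + 5  [with D=-1]  = 2
X = Z^2 + W  [with Z=2, W=2]  = 6

6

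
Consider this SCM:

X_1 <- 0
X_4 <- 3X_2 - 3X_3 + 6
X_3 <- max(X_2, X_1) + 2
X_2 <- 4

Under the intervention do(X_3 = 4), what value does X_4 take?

6

The intervention breaks the incoming arrows to X_3: X_3 <- max(X_2, X_1) + 2 no longer applies, and X_3 = 4.
X_4 = 3X_2 - 3X_3 + 6  [with X_2=4, X_3=4]  = 6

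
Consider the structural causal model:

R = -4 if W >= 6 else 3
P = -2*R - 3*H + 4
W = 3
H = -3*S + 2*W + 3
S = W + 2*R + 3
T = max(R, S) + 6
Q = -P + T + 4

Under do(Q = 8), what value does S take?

Intervening sets Q = 8 and removes its equation (Q = -P + T + 4).
S is not downstream of the intervention, so its value is determined by the original equations.
R = -4 if W >= 6 else 3  [with W=3]  = 3
S = W + 2*R + 3  [with W=3, R=3]  = 12

12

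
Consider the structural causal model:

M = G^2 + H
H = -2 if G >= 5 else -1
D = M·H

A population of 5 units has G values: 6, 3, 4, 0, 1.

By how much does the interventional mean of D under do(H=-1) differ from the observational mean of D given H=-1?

-5.9

do(H=-1) breaks H's dependence on G. With H=-1 fixed, D across the units is -35, -8, -15, 1, 0, mean -11.4.
Observing H=-1 restricts to units where H's equation naturally yields -1: G ∈ {3, 4, 0, 1}. In that subpopulation D = -8, -15, 1, 0, mean -5.5.
Difference = -11.4 − (-5.5) = -5.9.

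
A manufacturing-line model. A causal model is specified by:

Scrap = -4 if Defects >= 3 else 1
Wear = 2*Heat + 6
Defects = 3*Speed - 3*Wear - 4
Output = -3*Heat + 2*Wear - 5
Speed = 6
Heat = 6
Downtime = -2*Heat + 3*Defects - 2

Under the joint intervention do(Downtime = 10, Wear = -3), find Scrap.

-4

Under do(Downtime = 10, Wear = -3), each intervened variable's structural equation is replaced by its fixed value.
Defects = 3*Speed - 3*Wear - 4  [with Speed=6, Wear=-3]  = 23
Scrap = -4 if Defects >= 3 else 1  [with Defects=23]  = -4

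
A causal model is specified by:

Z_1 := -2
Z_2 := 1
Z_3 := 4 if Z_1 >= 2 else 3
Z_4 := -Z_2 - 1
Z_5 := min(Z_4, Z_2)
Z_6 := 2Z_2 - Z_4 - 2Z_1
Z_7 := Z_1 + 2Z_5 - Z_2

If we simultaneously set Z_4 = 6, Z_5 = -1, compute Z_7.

-5

Under do(Z_4 = 6, Z_5 = -1), each intervened variable's structural equation is replaced by its fixed value.
Z_7 = Z_1 + 2Z_5 - Z_2  [with Z_1=-2, Z_5=-1, Z_2=1]  = -5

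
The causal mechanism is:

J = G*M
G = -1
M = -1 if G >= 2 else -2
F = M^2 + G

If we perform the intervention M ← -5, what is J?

5

The intervention breaks the incoming arrows to M: M = -1 if G >= 2 else -2 no longer applies, and M = -5.
J = G*M  [with G=-1, M=-5]  = 5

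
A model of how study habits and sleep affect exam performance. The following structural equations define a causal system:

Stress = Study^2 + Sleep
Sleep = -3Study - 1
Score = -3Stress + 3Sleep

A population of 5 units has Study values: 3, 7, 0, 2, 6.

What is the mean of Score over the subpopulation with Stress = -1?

E[Score|Stress=-1] averages over only the 2 units with Stress=-1 (Study = 3, 0): Score = -27, 0, mean -13.5.

-13.5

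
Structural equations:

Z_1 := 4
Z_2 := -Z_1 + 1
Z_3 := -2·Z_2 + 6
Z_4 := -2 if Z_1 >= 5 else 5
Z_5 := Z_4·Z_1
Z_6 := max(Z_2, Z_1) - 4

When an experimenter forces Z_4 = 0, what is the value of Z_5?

0

Intervening sets Z_4 = 0 and removes its equation (Z_4 := -2 if Z_1 >= 5 else 5).
Z_5 = Z_4·Z_1  [with Z_4=0, Z_1=4]  = 0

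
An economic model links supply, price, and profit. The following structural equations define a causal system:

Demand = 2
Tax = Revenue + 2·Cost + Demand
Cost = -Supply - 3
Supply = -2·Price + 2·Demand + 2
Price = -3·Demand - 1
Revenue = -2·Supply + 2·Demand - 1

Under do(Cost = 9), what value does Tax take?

-17

Under do(Cost=9), the mechanism Cost = -Supply - 3 is discarded; Cost is fixed at 9.
Price = -3·Demand - 1  [with Demand=2]  = -7
Supply = -2·Price + 2·Demand + 2  [with Price=-7, Demand=2]  = 20
Revenue = -2·Supply + 2·Demand - 1  [with Supply=20, Demand=2]  = -37
Tax = Revenue + 2·Cost + Demand  [with Revenue=-37, Cost=9, Demand=2]  = -17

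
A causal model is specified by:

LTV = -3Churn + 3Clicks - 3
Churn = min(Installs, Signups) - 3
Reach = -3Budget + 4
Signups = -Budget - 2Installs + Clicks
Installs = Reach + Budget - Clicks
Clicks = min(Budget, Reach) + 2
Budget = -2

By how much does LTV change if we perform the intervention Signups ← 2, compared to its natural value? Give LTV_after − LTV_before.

Under do(Signups=2), the mechanism Signups = -Budget - 2Installs + Clicks is discarded; Signups is fixed at 2.
Reach = -3Budget + 4  [with Budget=-2]  = 10
Clicks = min(Budget, Reach) + 2  [with Budget=-2, Reach=10]  = 0
Installs = Reach + Budget - Clicks  [with Reach=10, Budget=-2, Clicks=0]  = 8
Churn = min(Installs, Signups) - 3  [with Installs=8, Signups=2]  = -1
LTV = -3Churn + 3Clicks - 3  [with Churn=-1, Clicks=0]  = 0
Without intervention: Reach = -3Budget + 4  [with Budget=-2]  = 10; Clicks = min(Budget, Reach) + 2  [with Budget=-2, Reach=10]  = 0; Installs = Reach + Budget - Clicks  [with Reach=10, Budget=-2, Clicks=0]  = 8; Signups = -Budget - 2Installs + Clicks  [with Budget=-2, Installs=8, Clicks=0]  = -14; Churn = min(Installs, Signups) - 3  [with Installs=8, Signups=-14]  = -17; LTV = -3Churn + 3Clicks - 3  [with Churn=-17, Clicks=0]  = 48.
Change = 0 − 48 = -48.

-48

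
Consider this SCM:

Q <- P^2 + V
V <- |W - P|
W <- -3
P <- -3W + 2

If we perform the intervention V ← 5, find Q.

The intervention breaks the incoming arrows to V: V <- |W - P| no longer applies, and V = 5.
P = -3W + 2  [with W=-3]  = 11
Q = P^2 + V  [with P=11, V=5]  = 126

126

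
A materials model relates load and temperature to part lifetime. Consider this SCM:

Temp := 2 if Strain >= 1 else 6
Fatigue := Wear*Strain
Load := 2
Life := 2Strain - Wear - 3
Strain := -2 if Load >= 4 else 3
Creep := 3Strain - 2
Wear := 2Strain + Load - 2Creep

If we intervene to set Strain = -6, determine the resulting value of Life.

Under do(Strain=-6), the mechanism Strain := -2 if Load >= 4 else 3 is discarded; Strain is fixed at -6.
Creep = 3Strain - 2  [with Strain=-6]  = -20
Wear = 2Strain + Load - 2Creep  [with Strain=-6, Load=2, Creep=-20]  = 30
Life = 2Strain - Wear - 3  [with Strain=-6, Wear=30]  = -45

-45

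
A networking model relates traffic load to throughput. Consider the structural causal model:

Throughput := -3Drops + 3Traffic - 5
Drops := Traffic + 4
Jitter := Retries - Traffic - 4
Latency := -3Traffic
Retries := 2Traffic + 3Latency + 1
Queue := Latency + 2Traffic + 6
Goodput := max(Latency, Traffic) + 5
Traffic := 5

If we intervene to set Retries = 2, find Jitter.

-7

The intervention breaks the incoming arrows to Retries: Retries := 2Traffic + 3Latency + 1 no longer applies, and Retries = 2.
Jitter = Retries - Traffic - 4  [with Retries=2, Traffic=5]  = -7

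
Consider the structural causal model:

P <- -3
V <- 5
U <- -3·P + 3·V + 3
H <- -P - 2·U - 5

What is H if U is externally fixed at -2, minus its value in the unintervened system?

58

The intervention breaks the incoming arrows to U: U <- -3·P + 3·V + 3 no longer applies, and U = -2.
H = -P - 2·U - 5  [with P=-3, U=-2]  = 2
Without intervention: U = -3·P + 3·V + 3  [with P=-3, V=5]  = 27; H = -P - 2·U - 5  [with P=-3, U=27]  = -56.
Change = 2 − (-56) = 58.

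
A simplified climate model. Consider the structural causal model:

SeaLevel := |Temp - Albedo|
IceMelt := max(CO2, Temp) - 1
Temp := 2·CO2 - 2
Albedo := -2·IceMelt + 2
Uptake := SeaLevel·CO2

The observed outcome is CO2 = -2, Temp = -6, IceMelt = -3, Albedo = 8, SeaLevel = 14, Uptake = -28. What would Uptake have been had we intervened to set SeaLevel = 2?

The intervention breaks the incoming arrows to SeaLevel: SeaLevel := |Temp - Albedo| no longer applies, and SeaLevel = 2.
Uptake = SeaLevel·CO2  [with SeaLevel=2, CO2=-2]  = -4

-4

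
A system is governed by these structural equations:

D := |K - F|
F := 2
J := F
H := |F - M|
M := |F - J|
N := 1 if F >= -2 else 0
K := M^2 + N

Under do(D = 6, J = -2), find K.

The joint intervention fixes D = 6, J = -2, removing each variable's own equation.
N = 1 if F >= -2 else 0  [with F=2]  = 1
M = |F - J|  [with F=2, J=-2]  = 4
K = M^2 + N  [with M=4, N=1]  = 17

17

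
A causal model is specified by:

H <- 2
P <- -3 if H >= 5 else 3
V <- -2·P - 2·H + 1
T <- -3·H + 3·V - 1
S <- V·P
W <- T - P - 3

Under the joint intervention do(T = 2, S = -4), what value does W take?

The joint intervention fixes T = 2, S = -4, removing each variable's own equation.
P = -3 if H >= 5 else 3  [with H=2]  = 3
W = T - P - 3  [with T=2, P=3]  = -4

-4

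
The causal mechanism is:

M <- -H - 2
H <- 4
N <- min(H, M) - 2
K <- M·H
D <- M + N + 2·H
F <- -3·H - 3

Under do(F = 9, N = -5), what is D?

The joint intervention fixes F = 9, N = -5, removing each variable's own equation.
M = -H - 2  [with H=4]  = -6
D = M + N + 2·H  [with M=-6, N=-5, H=4]  = -3

-3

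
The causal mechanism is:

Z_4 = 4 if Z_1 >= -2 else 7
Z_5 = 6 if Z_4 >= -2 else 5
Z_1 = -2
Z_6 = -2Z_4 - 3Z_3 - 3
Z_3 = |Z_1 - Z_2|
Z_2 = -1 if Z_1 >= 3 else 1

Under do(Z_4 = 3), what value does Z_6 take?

-18

Under do(Z_4=3), the mechanism Z_4 = 4 if Z_1 >= -2 else 7 is discarded; Z_4 is fixed at 3.
Z_2 = -1 if Z_1 >= 3 else 1  [with Z_1=-2]  = 1
Z_3 = |Z_1 - Z_2|  [with Z_1=-2, Z_2=1]  = 3
Z_6 = -2Z_4 - 3Z_3 - 3  [with Z_4=3, Z_3=3]  = -18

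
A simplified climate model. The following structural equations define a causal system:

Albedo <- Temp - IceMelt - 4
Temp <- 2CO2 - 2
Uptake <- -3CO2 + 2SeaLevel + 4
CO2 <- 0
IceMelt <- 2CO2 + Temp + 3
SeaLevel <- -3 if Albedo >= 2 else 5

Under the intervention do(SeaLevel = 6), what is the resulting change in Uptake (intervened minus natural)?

2

The intervention breaks the incoming arrows to SeaLevel: SeaLevel <- -3 if Albedo >= 2 else 5 no longer applies, and SeaLevel = 6.
Uptake = -3CO2 + 2SeaLevel + 4  [with CO2=0, SeaLevel=6]  = 16
Without intervention: Temp = 2CO2 - 2  [with CO2=0]  = -2; IceMelt = 2CO2 + Temp + 3  [with CO2=0, Temp=-2]  = 1; Albedo = Temp - IceMelt - 4  [with Temp=-2, IceMelt=1]  = -7; SeaLevel = -3 if Albedo >= 2 else 5  [with Albedo=-7]  = 5; Uptake = -3CO2 + 2SeaLevel + 4  [with CO2=0, SeaLevel=5]  = 14.
Change = 16 − 14 = 2.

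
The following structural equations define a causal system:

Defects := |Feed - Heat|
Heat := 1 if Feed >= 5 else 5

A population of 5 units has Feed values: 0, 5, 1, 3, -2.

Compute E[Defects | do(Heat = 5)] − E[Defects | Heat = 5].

The intervention sets Heat=5 in all 5 units regardless of Feed. Recomputing Defects per unit gives 5, 0, 4, 2, 7; average 3.6.
Observing Heat=5 restricts to units where Heat's equation naturally yields 5: Feed ∈ {0, 1, 3, -2}. In that subpopulation Defects = 5, 4, 2, 7, mean 4.5.
Difference = 3.6 − 4.5 = -0.9.

-0.9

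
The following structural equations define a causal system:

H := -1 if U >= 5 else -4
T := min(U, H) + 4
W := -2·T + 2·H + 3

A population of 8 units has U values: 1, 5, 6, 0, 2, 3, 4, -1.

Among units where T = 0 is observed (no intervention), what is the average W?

-5

Observing T=0 restricts to units where T's equation naturally yields 0: U ∈ {1, 0, 2, 3, 4, -1}. In that subpopulation W = -5, -5, -5, -5, -5, -5, mean -5.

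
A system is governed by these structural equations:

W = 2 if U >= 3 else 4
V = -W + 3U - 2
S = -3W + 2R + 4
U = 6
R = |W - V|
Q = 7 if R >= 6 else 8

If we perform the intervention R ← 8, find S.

14

Intervening sets R = 8 and removes its equation (R = |W - V|).
W = 2 if U >= 3 else 4  [with U=6]  = 2
S = -3W + 2R + 4  [with W=2, R=8]  = 14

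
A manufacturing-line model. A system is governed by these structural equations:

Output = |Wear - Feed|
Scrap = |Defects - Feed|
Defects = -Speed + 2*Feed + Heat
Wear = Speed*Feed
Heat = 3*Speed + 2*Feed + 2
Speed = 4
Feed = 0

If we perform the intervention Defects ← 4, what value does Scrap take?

4

The intervention breaks the incoming arrows to Defects: Defects = -Speed + 2*Feed + Heat no longer applies, and Defects = 4.
Scrap = |Defects - Feed|  [with Defects=4, Feed=0]  = 4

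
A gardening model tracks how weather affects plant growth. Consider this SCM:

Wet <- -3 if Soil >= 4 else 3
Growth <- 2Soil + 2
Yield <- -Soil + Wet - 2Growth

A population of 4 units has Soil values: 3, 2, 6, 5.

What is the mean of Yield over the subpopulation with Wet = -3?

Conditioning on Wet=-3 selects the 2 unit(s) with Soil ∈ {6, 5}. Their Yield values: -37, -32. Mean = -34.5.

-34.5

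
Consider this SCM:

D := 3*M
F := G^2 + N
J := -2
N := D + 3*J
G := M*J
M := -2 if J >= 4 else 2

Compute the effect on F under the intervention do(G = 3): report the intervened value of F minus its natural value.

-7

The intervention breaks the incoming arrows to G: G := M*J no longer applies, and G = 3.
M = -2 if J >= 4 else 2  [with J=-2]  = 2
D = 3*M  [with M=2]  = 6
N = D + 3*J  [with D=6, J=-2]  = 0
F = G^2 + N  [with G=3, N=0]  = 9
Without intervention: M = -2 if J >= 4 else 2  [with J=-2]  = 2; D = 3*M  [with M=2]  = 6; N = D + 3*J  [with D=6, J=-2]  = 0; G = M*J  [with M=2, J=-2]  = -4; F = G^2 + N  [with G=-4, N=0]  = 16.
Change = 9 − 16 = -7.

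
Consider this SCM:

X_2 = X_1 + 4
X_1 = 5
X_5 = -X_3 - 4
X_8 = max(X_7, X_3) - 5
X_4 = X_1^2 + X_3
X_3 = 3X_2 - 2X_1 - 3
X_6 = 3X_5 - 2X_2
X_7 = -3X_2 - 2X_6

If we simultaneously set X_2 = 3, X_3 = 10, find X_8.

The joint intervention fixes X_2 = 3, X_3 = 10, removing each variable's own equation.
X_5 = -X_3 - 4  [with X_3=10]  = -14
X_6 = 3X_5 - 2X_2  [with X_5=-14, X_2=3]  = -48
X_7 = -3X_2 - 2X_6  [with X_2=3, X_6=-48]  = 87
X_8 = max(X_7, X_3) - 5  [with X_7=87, X_3=10]  = 82

82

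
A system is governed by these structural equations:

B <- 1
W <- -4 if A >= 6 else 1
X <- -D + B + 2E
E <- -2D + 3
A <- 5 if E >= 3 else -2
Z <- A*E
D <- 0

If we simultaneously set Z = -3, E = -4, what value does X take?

-7

Under do(Z = -3, E = -4), each intervened variable's structural equation is replaced by its fixed value.
X = -D + B + 2E  [with D=0, B=1, E=-4]  = -7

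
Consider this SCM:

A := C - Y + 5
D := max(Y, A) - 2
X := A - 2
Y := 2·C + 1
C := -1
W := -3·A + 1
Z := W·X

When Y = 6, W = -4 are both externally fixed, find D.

Setting Y = 6, W = -4 by intervention discards those variables' equations.
A = C - Y + 5  [with C=-1, Y=6]  = -2
D = max(Y, A) - 2  [with Y=6, A=-2]  = 4

4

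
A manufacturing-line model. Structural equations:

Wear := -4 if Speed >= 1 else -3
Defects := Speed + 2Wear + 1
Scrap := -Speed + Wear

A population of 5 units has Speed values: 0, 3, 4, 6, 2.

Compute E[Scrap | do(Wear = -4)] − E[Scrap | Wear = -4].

The intervention sets Wear=-4 in all 5 units regardless of Speed. Recomputing Scrap per unit gives -4, -7, -8, -10, -6; average -7.
E[Scrap|Wear=-4] averages over only the 4 units with Wear=-4 (Speed = 3, 4, 6, 2): Scrap = -7, -8, -10, -6, mean -7.75.
Difference = -7 − (-7.75) = 0.75.

0.75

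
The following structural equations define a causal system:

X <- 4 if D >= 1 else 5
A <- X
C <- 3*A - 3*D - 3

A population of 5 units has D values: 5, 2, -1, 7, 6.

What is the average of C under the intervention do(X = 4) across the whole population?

do(X=4) breaks X's dependence on D. With X=4 fixed, C across the units is -6, 3, 12, -12, -9, mean -2.4.

-2.4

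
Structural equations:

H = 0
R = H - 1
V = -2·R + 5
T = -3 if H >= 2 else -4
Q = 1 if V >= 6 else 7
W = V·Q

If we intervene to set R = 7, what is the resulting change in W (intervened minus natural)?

Under do(R=7), the mechanism R = H - 1 is discarded; R is fixed at 7.
V = -2·R + 5  [with R=7]  = -9
Q = 1 if V >= 6 else 7  [with V=-9]  = 7
W = V·Q  [with V=-9, Q=7]  = -63
Without intervention: R = H - 1  [with H=0]  = -1; V = -2·R + 5  [with R=-1]  = 7; Q = 1 if V >= 6 else 7  [with V=7]  = 1; W = V·Q  [with V=7, Q=1]  = 7.
Change = -63 − 7 = -70.

-70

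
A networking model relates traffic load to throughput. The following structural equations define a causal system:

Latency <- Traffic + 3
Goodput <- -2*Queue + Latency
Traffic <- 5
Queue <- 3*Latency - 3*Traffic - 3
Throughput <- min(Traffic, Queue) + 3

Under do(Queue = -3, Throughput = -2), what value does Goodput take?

Setting Queue = -3, Throughput = -2 by intervention discards those variables' equations.
Latency = Traffic + 3  [with Traffic=5]  = 8
Goodput = -2*Queue + Latency  [with Queue=-3, Latency=8]  = 14

14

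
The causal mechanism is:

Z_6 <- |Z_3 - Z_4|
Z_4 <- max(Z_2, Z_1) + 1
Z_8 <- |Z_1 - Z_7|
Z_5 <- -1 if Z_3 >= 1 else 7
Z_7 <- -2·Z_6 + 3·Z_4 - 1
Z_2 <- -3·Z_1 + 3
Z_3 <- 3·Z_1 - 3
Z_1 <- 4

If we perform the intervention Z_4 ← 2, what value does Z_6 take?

Under do(Z_4=2), the mechanism Z_4 <- max(Z_2, Z_1) + 1 is discarded; Z_4 is fixed at 2.
Z_3 = 3·Z_1 - 3  [with Z_1=4]  = 9
Z_6 = |Z_3 - Z_4|  [with Z_3=9, Z_4=2]  = 7

7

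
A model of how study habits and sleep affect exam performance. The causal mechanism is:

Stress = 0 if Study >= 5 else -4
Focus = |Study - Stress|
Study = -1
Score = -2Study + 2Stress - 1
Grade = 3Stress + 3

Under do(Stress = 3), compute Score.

Under do(Stress=3), the mechanism Stress = 0 if Study >= 5 else -4 is discarded; Stress is fixed at 3.
Score = -2Study + 2Stress - 1  [with Study=-1, Stress=3]  = 7

7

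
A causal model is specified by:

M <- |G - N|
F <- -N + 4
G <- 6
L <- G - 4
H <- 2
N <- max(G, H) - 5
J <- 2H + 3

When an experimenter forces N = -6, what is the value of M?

do(N=-6) replaces the equation N <- max(G, H) - 5 with the constant N = -6.
M = |G - N|  [with G=6, N=-6]  = 12

12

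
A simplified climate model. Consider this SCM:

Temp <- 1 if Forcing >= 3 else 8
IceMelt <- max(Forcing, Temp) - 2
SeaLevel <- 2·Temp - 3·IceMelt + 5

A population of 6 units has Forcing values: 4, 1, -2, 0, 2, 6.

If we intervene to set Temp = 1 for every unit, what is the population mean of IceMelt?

The intervention sets Temp=1 in all 6 units regardless of Forcing. Recomputing IceMelt per unit gives 2, -1, -1, -1, 0, 4; average 0.5.

0.5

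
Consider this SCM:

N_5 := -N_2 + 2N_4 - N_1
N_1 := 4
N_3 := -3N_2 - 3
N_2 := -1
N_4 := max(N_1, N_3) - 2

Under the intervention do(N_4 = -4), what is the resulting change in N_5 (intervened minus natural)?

-12

Intervening sets N_4 = -4 and removes its equation (N_4 := max(N_1, N_3) - 2).
N_5 = -N_2 + 2N_4 - N_1  [with N_2=-1, N_4=-4, N_1=4]  = -11
Without intervention: N_3 = -3N_2 - 3  [with N_2=-1]  = 0; N_4 = max(N_1, N_3) - 2  [with N_1=4, N_3=0]  = 2; N_5 = -N_2 + 2N_4 - N_1  [with N_2=-1, N_4=2, N_1=4]  = 1.
Change = -11 − 1 = -12.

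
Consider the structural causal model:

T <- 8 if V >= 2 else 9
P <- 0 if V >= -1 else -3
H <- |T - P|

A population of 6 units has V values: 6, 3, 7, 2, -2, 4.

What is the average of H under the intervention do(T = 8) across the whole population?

do(T=8) breaks T's dependence on V. With T=8 fixed, H across the units is 8, 8, 8, 8, 11, 8, mean 8.5.

8.5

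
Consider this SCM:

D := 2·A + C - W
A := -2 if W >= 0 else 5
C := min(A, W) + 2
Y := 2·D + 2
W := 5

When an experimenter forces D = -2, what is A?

The intervention breaks the incoming arrows to D: D := 2·A + C - W no longer applies, and D = -2.
Since A is not a descendant of the intervened variable, it is unaffected.
A = -2 if W >= 0 else 5  [with W=5]  = -2

-2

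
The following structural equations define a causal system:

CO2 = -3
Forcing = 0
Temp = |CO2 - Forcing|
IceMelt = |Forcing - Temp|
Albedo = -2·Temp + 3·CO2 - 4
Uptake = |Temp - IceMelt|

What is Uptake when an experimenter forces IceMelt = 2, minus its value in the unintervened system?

Under do(IceMelt=2), the mechanism IceMelt = |Forcing - Temp| is discarded; IceMelt is fixed at 2.
Temp = |CO2 - Forcing|  [with CO2=-3, Forcing=0]  = 3
Uptake = |Temp - IceMelt|  [with Temp=3, IceMelt=2]  = 1
Without intervention: Temp = |CO2 - Forcing|  [with CO2=-3, Forcing=0]  = 3; IceMelt = |Forcing - Temp|  [with Forcing=0, Temp=3]  = 3; Uptake = |Temp - IceMelt|  [with Temp=3, IceMelt=3]  = 0.
Change = 1 − 0 = 1.

1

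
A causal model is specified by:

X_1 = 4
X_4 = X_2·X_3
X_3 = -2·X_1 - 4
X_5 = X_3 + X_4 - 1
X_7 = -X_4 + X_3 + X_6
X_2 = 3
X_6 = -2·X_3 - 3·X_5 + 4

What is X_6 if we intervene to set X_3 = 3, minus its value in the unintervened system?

The intervention breaks the incoming arrows to X_3: X_3 = -2·X_1 - 4 no longer applies, and X_3 = 3.
X_4 = X_2·X_3  [with X_2=3, X_3=3]  = 9
X_5 = X_3 + X_4 - 1  [with X_3=3, X_4=9]  = 11
X_6 = -2·X_3 - 3·X_5 + 4  [with X_3=3, X_5=11]  = -35
Without intervention: X_3 = -2·X_1 - 4  [with X_1=4]  = -12; X_4 = X_2·X_3  [with X_2=3, X_3=-12]  = -36; X_5 = X_3 + X_4 - 1  [with X_3=-12, X_4=-36]  = -49; X_6 = -2·X_3 - 3·X_5 + 4  [with X_3=-12, X_5=-49]  = 175.
Change = -35 − 175 = -210.

-210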